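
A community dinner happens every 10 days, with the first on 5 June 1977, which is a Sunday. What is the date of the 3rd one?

The 3rd occurrence is 2 intervals after the first: 2 × 10 = 20 days after 5 June 1977.
20 days later is 25 June 1977.

25 June 1977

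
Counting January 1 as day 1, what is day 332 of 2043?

2043-11-28

January has 31 days (332 − 31 = 301 remain).
February has 28 days (301 − 28 = 273 remain).
March has 31 days (273 − 31 = 242 remain).
April has 30 days (242 − 30 = 212 remain).
May has 31 days (212 − 31 = 181 remain).
June has 30 days (181 − 30 = 151 remain).
July has 31 days (151 − 31 = 120 remain).
August has 31 days (120 − 31 = 89 remain).
September has 30 days (89 − 30 = 59 remain).
October has 31 days (59 − 31 = 28 remain).
28 into November → November 28.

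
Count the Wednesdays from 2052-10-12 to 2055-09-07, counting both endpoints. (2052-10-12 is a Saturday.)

151

2052-10-12 is a Saturday; the first Wednesday on or after it is 2052-10-16 (4 days later).
From 2052-10-16 to 2055-09-07: 76 + 365 + 365 + 250 = 1056 days (rest of 2052, 2053, 2054, to 2055-09-07 in 2055).
1056 ÷ 7 = 150 full weeks with remainder 6, so 150 more Wednesdays after the first → 151.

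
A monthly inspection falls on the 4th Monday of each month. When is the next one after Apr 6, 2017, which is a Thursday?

Apr 2017 starts on a Saturday; its first Monday is the 3rd, so the 4th Monday is the 24th — Apr 24, 2017.
Apr 24, 2017 is after Apr 6, 2017, so that is the next one.

Apr 24, 2017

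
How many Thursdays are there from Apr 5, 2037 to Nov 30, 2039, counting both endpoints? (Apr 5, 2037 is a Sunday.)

Apr 5, 2037 is a Sunday; the first Thursday on or after it is Apr 9, 2037 (4 days later).
From Apr 9, 2037 to Nov 30, 2039: 266 + 365 + 334 = 965 days (rest of 2037, 2038, to Nov 30, 2039 in 2039).
965 ÷ 7 = 137 full weeks with remainder 6, so 137 more Thursdays after the first → 138.

138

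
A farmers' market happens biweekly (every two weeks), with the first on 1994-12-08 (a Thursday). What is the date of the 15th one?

The 15th occurrence is 14 intervals after the first: 14 × 14 = 196 days after 1994-12-08.
December has 31 days — 23 days to the end of December leaves 173.
January has 31 days (142 left).
February has 28 days (114 left).
March has 31 days (83 left).
April has 30 days (53 left).
May has 31 days (22 left).
22 days into June → 1995-06-22.

1995-06-22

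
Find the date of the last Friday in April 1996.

26 April 1996

April 1996 begins on a Monday, so the first Friday is April 5 (4 days later).
April 1996 has 30 days. Adding weeks: 5, 12, 19, 26 — the last one ≤ 30 is the 26th.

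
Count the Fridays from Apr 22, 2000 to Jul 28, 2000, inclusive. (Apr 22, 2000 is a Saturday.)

Apr 22, 2000 is a Saturday; the first Friday on or after it is Apr 28, 2000 (6 days later).
From Apr 28, 2000 to Jul 28, 2000: 2 + 31 + 30 + 28 = 91 days (rest of Apr, May, Jun, Jul).
91 ÷ 7 = 13 full weeks with remainder 0, so 13 more Fridays after the first → 14.

14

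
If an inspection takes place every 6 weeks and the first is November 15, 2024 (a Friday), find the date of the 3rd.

February 7, 2025

The 3rd occurrence is 2 intervals after the first: 2 × 42 = 84 days after November 15, 2024.
November has 30 days — 15 days to the end of November leaves 69.
December has 31 days (38 left).
January has 31 days (7 left).
7 days into February → February 7, 2025.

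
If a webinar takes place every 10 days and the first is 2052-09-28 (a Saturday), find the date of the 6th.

2052-11-17

The 6th occurrence is 5 intervals after the first: 5 × 10 = 50 days after 2052-09-28.
September has 30 days — 2 days to the end of September leaves 48.
October has 31 days (17 left).
17 days into November → 2052-11-17.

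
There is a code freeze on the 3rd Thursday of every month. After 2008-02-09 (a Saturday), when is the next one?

2008-02-21

February 2008 starts on a Friday; its first Thursday is the 7th, so the 3rd Thursday is the 21st — 2008-02-21.
2008-02-21 is after 2008-02-09, so that is the next one.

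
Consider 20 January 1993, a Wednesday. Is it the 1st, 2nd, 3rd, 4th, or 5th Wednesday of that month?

Day 20 falls in week ⌈20/7⌉ of the month.
Days 1–7 hold the 1st Wednesday, 8–14 the 2nd, 15–21 the 3rd, 22–28 the 4th, 29–31 the 5th.
20 is in the range for the 3rd.

3rd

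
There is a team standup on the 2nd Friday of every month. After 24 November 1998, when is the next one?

11 December 1998

November 1998 starts on a Sunday; its first Friday is the 6th, so the 2nd Friday is the 13th — 13 November 1998.
That is not after 24 November 1998, so look at December 1998.
December 1998 starts on a Tuesday; its first Friday is the 4th, so the 2nd Friday is the 11th — 11 December 1998.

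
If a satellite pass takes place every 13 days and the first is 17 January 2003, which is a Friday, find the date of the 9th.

1 May 2003

The 9th occurrence is 8 intervals after the first: 8 × 13 = 104 days after 17 January 2003.
January has 31 days — 14 days to the end of January leaves 90.
February has 28 days (62 left).
March has 31 days (31 left).
April has 30 days (1 left).
1 day into May → 1 May 2003.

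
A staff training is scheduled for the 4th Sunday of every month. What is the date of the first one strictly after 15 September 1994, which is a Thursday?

September 1994 starts on a Thursday; its first Sunday is the 4th, so the 4th Sunday is the 25th — 25 September 1994.
25 September 1994 is after 15 September 1994, so that is the next one.

25 September 1994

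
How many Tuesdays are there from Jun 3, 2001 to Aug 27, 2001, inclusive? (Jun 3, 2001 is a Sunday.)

12

Jun 3, 2001 is a Sunday; the first Tuesday on or after it is Jun 5, 2001 (2 days later).
From Jun 5, 2001 to Aug 27, 2001: 25 + 31 + 27 = 83 days (rest of Jun, Jul, Aug).
83 ÷ 7 = 11 full weeks with remainder 6, so 11 more Tuesdays after the first → 12.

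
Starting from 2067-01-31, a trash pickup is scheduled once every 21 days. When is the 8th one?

2067-06-27

The 8th occurrence is 7 intervals after the first: 7 × 21 = 147 days after 2067-01-31.
January has 31 days — 0 days to the end of January leaves 147.
February has 28 days (119 left).
March has 31 days (88 left).
April has 30 days (58 left).
May has 31 days (27 left).
27 days into June → 2067-06-27.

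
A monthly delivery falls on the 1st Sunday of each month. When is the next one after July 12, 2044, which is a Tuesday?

August 7, 2044

July 2044 starts on a Friday, so its 1st Sunday is July 3, 2044 (2 days in).
That is not after July 12, 2044, so look at August 2044.
August 2044 starts on a Monday, so its 1st Sunday is August 7, 2044 (6 days in).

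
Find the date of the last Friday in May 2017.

May 2017 begins on a Monday, so the first Friday is May 5 (4 days later).
May 2017 has 31 days. Adding weeks: 5, 12, 19, 26 — the last one ≤ 31 is the 26th.

2017-05-26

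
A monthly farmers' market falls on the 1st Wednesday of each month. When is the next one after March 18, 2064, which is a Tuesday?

April 2, 2064

March 2064 starts on a Saturday, so its 1st Wednesday is March 5, 2064 (4 days in).
That is not after March 18, 2064, so look at April 2064.
April 2064 starts on a Tuesday, so its 1st Wednesday is April 2, 2064 (1 day in).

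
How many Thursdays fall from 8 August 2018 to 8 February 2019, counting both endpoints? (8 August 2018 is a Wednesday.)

8 August 2018 is a Wednesday; the first Thursday on or after it is 9 August 2018 (1 day later).
From 9 August 2018 to 8 February 2019: 22 + 30 + 31 + 30 + 31 + 31 + 8 = 183 days (rest of August, September, October, November, December, January, February).
183 ÷ 7 = 26 full weeks with remainder 1, so 26 more Thursdays after the first → 27.

27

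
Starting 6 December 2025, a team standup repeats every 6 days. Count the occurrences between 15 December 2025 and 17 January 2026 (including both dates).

Occurrences land 6·i days after 6 December 2025 for i = 0, 1, 2, …
15 December 2025 is 9 days after the start; 9 ÷ 6 = 1 remainder 3; since the remainder is 3, round up to i = 2. First occurrence in the window: #3 on 18 December 2025 (2×6 = 12 days in).
17 January 2026 is 42 days after the start; 42 ÷ 6 = 7 remainder 0. Last occurrence in the window: #8 on 17 January 2026.
Occurrences #3 through #8: 6 in total.

6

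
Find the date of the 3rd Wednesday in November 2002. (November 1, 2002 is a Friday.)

November 2002 begins on a Friday, so the first Wednesday is November 6 (5 days later).
The 3rd Wednesday is 2 weeks later: 6 + 14 = 20.

2002-11-20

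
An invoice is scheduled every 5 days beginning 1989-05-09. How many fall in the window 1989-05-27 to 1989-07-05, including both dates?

Occurrences land 5·i days after 1989-05-09 for i = 0, 1, 2, …
1989-05-27 is 18 days after the start; 18 ÷ 5 = 3 remainder 3; since the remainder is 3, round up to i = 4. First occurrence in the window: #5 on 1989-05-29 (4×5 = 20 days in).
1989-07-05 is 57 days after the start; 57 ÷ 5 = 11 remainder 2. Last occurrence in the window: #12 on 1989-07-03.
Occurrences #5 through #12: 8 in total.

8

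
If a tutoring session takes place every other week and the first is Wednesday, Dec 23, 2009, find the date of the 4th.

Feb 3, 2010

The 4th occurrence is 3 intervals after the first: 3 × 14 = 42 days after Dec 23, 2009.
Dec has 31 days — 8 days to the end of Dec leaves 34.
Jan has 31 days (3 left).
3 days into Feb → Feb 3, 2010.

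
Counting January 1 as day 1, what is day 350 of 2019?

Dec 16, 2019

Jan has 31 days (350 − 31 = 319 remain).
Feb has 28 days (319 − 28 = 291 remain).
Mar has 31 days (291 − 31 = 260 remain).
Apr has 30 days (260 − 30 = 230 remain).
May has 31 days (230 − 31 = 199 remain).
Jun has 30 days (199 − 30 = 169 remain).
Jul has 31 days (169 − 31 = 138 remain).
Aug has 31 days (138 − 31 = 107 remain).
Sep has 30 days (107 − 30 = 77 remain).
Oct has 31 days (77 − 31 = 46 remain).
Nov has 30 days (46 − 30 = 16 remain).
16 into Dec → Dec 16.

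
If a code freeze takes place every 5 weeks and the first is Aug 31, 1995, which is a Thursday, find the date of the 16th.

The 16th occurrence is 15 intervals after the first: 15 × 35 = 525 days after Aug 31, 1995.
Aug has 31 days — 0 days to the end of Aug leaves 525.
From end of Aug to end of 1995 is 122 days (403 left).
1996 has 366 days (37 left).
Jan has 31 days (6 left).
6 days into Feb → Feb 6, 1997.

Feb 6, 1997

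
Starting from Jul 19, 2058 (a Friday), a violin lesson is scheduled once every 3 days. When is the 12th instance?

The 12th occurrence is 11 intervals after the first: 11 × 3 = 33 days after Jul 19, 2058.
Jul has 31 days — 12 days to the end of Jul leaves 21.
21 days into Aug → Aug 21, 2058.

Aug 21, 2058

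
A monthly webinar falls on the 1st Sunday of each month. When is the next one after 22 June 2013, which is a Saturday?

7 July 2013

June 2013 starts on a Saturday, so its 1st Sunday is 2 June 2013 (1 day in).
That is not after 22 June 2013, so look at July 2013.
July 2013 starts on a Monday, so its 1st Sunday is 7 July 2013 (6 days in).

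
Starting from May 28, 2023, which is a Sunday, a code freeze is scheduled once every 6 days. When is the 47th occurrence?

The 47th occurrence is 46 intervals after the first: 46 × 6 = 276 days after May 28, 2023.
May has 31 days — 3 days to the end of May leaves 273.
Jun has 30 days (243 left).
Jul has 31 days (212 left).
Aug has 31 days (181 left).
Sep has 30 days (151 left).
Oct has 31 days (120 left).
Nov has 30 days (90 left).
Dec has 31 days (59 left).
Jan has 31 days (28 left).
28 days into Feb → Feb 28, 2024.

Feb 28, 2024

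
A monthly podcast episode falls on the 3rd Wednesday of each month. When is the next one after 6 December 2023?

December 2023 starts on a Friday; its first Wednesday is the 6th, so the 3rd Wednesday is the 20th — 20 December 2023.
20 December 2023 is after 6 December 2023, so that is the next one.

20 December 2023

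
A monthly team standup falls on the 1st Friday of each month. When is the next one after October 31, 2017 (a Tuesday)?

October 2017 starts on a Sunday, so its 1st Friday is October 6, 2017 (5 days in).
That is not after October 31, 2017, so look at November 2017.
November 2017 starts on a Wednesday, so its 1st Friday is November 3, 2017 (2 days in).

November 3, 2017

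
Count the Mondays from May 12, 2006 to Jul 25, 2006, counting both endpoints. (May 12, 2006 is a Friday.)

11

May 12, 2006 is a Friday; the first Monday on or after it is May 15, 2006 (3 days later).
From May 15, 2006 to Jul 25, 2006: 16 + 30 + 25 = 71 days (rest of May, Jun, Jul).
71 ÷ 7 = 10 full weeks with remainder 1, so 10 more Mondays after the first → 11.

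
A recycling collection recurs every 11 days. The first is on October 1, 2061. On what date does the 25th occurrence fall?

June 22, 2062

The 25th occurrence is 24 intervals after the first: 24 × 11 = 264 days after October 1, 2061.
October has 31 days — 30 days to the end of October leaves 234.
November has 30 days (204 left).
December has 31 days (173 left).
January has 31 days (142 left).
February has 28 days (114 left).
March has 31 days (83 left).
April has 30 days (53 left).
May has 31 days (22 left).
22 days into June → June 22, 2062.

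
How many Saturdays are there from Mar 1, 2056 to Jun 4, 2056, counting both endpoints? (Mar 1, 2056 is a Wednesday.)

14

Mar 1, 2056 is a Wednesday; the first Saturday on or after it is Mar 4, 2056 (3 days later).
From Mar 4, 2056 to Jun 4, 2056: 27 + 30 + 31 + 4 = 92 days (rest of Mar, Apr, May, Jun).
92 ÷ 7 = 13 full weeks with remainder 1, so 13 more Saturdays after the first → 14.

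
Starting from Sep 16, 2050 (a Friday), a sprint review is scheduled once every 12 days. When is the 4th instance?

Oct 22, 2050

The 4th occurrence is 3 intervals after the first: 3 × 12 = 36 days after Sep 16, 2050.
Sep has 30 days — 14 days to the end of Sep leaves 22.
22 days into Oct → Oct 22, 2050.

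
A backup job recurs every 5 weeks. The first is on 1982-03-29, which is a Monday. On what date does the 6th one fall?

1982-09-20

The 6th occurrence is 5 intervals after the first: 5 × 35 = 175 days after 1982-03-29.
March has 31 days — 2 days to the end of March leaves 173.
April has 30 days (143 left).
May has 31 days (112 left).
June has 30 days (82 left).
July has 31 days (51 left).
August has 31 days (20 left).
20 days into September → 1982-09-20.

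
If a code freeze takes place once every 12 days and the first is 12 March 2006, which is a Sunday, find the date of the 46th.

3 September 2007

The 46th occurrence is 45 intervals after the first: 45 × 12 = 540 days after 12 March 2006.
March has 31 days — 19 days to the end of March leaves 521.
From end of March to end of 2006 is 275 days (246 left).
January has 31 days (215 left).
February has 28 days (187 left).
March has 31 days (156 left).
April has 30 days (126 left).
May has 31 days (95 left).
June has 30 days (65 left).
July has 31 days (34 left).
August has 31 days (3 left).
3 days into September → 3 September 2007.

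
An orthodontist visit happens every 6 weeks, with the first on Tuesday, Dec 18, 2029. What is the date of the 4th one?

The 4th occurrence is 3 intervals after the first: 3 × 42 = 126 days after Dec 18, 2029.
Dec has 31 days — 13 days to the end of Dec leaves 113.
Jan has 31 days (82 left).
Feb has 28 days (54 left).
Mar has 31 days (23 left).
23 days into Apr → Apr 23, 2030.

Apr 23, 2030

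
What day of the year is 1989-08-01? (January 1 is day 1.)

Days in months before August: 31 + 28 + 31 + 30 + 31 + 30 + 31 = 212.
Plus 1 day into August → day 213.

213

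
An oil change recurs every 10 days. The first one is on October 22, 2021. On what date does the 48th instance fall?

February 4, 2023

The 48th occurrence is 47 intervals after the first: 47 × 10 = 470 days after October 22, 2021.
October has 31 days — 9 days to the end of October leaves 461.
From end of October to end of 2021 is 61 days (400 left).
2022 has 365 days (35 left).
January has 31 days (4 left).
4 days into February → February 4, 2023.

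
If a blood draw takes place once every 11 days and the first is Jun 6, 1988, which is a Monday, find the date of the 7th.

The 7th occurrence is 6 intervals after the first: 6 × 11 = 66 days after Jun 6, 1988.
Jun has 30 days — 24 days to the end of Jun leaves 42.
Jul has 31 days (11 left).
11 days into Aug → Aug 11, 1988.

Aug 11, 1988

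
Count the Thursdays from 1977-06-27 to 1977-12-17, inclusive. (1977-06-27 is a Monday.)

25

1977-06-27 is a Monday; the first Thursday on or after it is 1977-06-30 (3 days later).
From 1977-06-30 to 1977-12-17: 0 + 31 + 31 + 30 + 31 + 30 + 17 = 170 days (rest of June, July, August, September, October, November, December).
170 ÷ 7 = 24 full weeks with remainder 2, so 24 more Thursdays after the first → 25.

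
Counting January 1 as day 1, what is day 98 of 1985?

January has 31 days (98 − 31 = 67 remain).
February has 28 days (67 − 28 = 39 remain).
March has 31 days (39 − 31 = 8 remain).
8 into April → April 8.

April 8, 1985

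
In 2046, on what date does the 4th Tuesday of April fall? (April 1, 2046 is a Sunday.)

April 24, 2046

April 2046 begins on a Sunday, so the first Tuesday is April 3 (2 days later).
The 4th Tuesday is 3 weeks later: 3 + 21 = 24.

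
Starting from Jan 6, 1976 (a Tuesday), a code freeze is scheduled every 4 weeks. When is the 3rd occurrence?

The 3rd occurrence is 2 intervals after the first: 2 × 28 = 56 days after Jan 6, 1976.
Jan has 31 days — 25 days to the end of Jan leaves 31.
Feb has 29 days (2 left).
2 days into Mar → Mar 2, 1976.

Mar 2, 1976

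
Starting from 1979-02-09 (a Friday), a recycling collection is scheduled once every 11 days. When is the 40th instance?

1980-04-13

The 40th occurrence is 39 intervals after the first: 39 × 11 = 429 days after 1979-02-09.
February has 28 days — 19 days to the end of February leaves 410.
From end of February to end of 1979 is 306 days (104 left).
January has 31 days (73 left).
February has 29 days (44 left).
March has 31 days (13 left).
13 days into April → 1980-04-13.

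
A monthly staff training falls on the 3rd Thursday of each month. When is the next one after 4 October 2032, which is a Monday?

October 2032 starts on a Friday; its first Thursday is the 7th, so the 3rd Thursday is the 21st — 21 October 2032.
21 October 2032 is after 4 October 2032, so that is the next one.

21 October 2032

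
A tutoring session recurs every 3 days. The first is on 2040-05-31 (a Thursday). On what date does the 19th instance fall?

2040-07-24

The 19th occurrence is 18 intervals after the first: 18 × 3 = 54 days after 2040-05-31.
May has 31 days — 0 days to the end of May leaves 54.
June has 30 days (24 left).
24 days into July → 2040-07-24.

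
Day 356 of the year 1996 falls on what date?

January has 31 days (356 − 31 = 325 remain).
February has 29 days (325 − 29 = 296 remain).
March has 31 days (296 − 31 = 265 remain).
April has 30 days (265 − 30 = 235 remain).
May has 31 days (235 − 31 = 204 remain).
June has 30 days (204 − 30 = 174 remain).
July has 31 days (174 − 31 = 143 remain).
August has 31 days (143 − 31 = 112 remain).
September has 30 days (112 − 30 = 82 remain).
October has 31 days (82 − 31 = 51 remain).
November has 30 days (51 − 30 = 21 remain).
21 into December → December 21.

1996-12-21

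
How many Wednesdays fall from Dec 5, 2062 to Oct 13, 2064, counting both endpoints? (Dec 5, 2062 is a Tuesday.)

Dec 5, 2062 is a Tuesday; the first Wednesday on or after it is Dec 6, 2062 (1 day later).
From Dec 6, 2062 to Oct 13, 2064: 25 + 365 + 287 = 677 days (rest of 2062, 2063, to Oct 13, 2064 in 2064).
677 ÷ 7 = 96 full weeks with remainder 5, so 96 more Wednesdays after the first → 97.

97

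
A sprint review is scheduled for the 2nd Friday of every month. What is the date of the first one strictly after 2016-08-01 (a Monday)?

2016-08-12

August 2016 starts on a Monday; its first Friday is the 5th, so the 2nd Friday is the 12th — 2016-08-12.
2016-08-12 is after 2016-08-01, so that is the next one.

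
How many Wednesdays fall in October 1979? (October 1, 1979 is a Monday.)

5

October 1, 1979 is a Monday; the first Wednesday on or after it is October 3, 1979 (2 days later).
From October 3, 1979 to October 31, 1979 is 31 − 3 = 28 days.
28 ÷ 7 = 4 full weeks with remainder 0, so 4 more Wednesdays after the first → 5.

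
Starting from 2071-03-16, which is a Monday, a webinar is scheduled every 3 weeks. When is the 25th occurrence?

2072-08-01

The 25th occurrence is 24 intervals after the first: 24 × 21 = 504 days after 2071-03-16.
March has 31 days — 15 days to the end of March leaves 489.
From end of March to end of 2071 is 275 days (214 left).
January has 31 days (183 left).
February has 29 days (154 left).
March has 31 days (123 left).
April has 30 days (93 left).
May has 31 days (62 left).
June has 30 days (32 left).
July has 31 days (1 left).
1 day into August → 2072-08-01.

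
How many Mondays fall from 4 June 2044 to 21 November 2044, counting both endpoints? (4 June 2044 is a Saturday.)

4 June 2044 is a Saturday; the first Monday on or after it is 6 June 2044 (2 days later).
From 6 June 2044 to 21 November 2044: 24 + 31 + 31 + 30 + 31 + 21 = 168 days (rest of June, July, August, September, October, November).
168 ÷ 7 = 24 full weeks with remainder 0, so 24 more Mondays after the first → 25.

25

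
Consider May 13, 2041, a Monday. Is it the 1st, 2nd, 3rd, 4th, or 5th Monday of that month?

Day 13 falls in week ⌈13/7⌉ of the month.
Days 1–7 hold the 1st Monday, 8–14 the 2nd, 15–21 the 3rd, 22–28 the 4th, 29–31 the 5th.
13 is in the range for the 2nd.

2nd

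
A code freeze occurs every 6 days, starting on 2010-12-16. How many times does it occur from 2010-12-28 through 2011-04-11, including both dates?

18

Occurrences land 6·i days after 2010-12-16 for i = 0, 1, 2, …
2010-12-28 is 12 days after the start; 12 ÷ 6 = 2 remainder 0. First occurrence in the window: #3 on 2010-12-28 (2×6 = 12 days in).
2011-04-11 is 116 days after the start; 116 ÷ 6 = 19 remainder 2. Last occurrence in the window: #20 on 2011-04-09.
Occurrences #3 through #20: 18 in total.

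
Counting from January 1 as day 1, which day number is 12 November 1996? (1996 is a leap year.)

317

Days in months before November: 31 + 29 + 31 + 30 + 31 + 30 + 31 + 31 + 30 + 31 = 305.
Plus 12 days into November → day 317.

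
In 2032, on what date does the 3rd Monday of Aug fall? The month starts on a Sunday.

Aug 2032 begins on a Sunday, so the first Monday is Aug 2 (1 day later).
The 3rd Monday is 2 weeks later: 2 + 14 = 16.

Aug 16, 2032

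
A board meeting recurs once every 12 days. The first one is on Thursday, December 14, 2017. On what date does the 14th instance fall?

The 14th occurrence is 13 intervals after the first: 13 × 12 = 156 days after December 14, 2017.
December has 31 days — 17 days to the end of December leaves 139.
January has 31 days (108 left).
February has 28 days (80 left).
March has 31 days (49 left).
April has 30 days (19 left).
19 days into May → May 19, 2018.

May 19, 2018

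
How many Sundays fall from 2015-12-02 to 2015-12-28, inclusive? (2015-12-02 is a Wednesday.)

2015-12-02 is a Wednesday; the first Sunday on or after it is 2015-12-06 (4 days later).
From 2015-12-06 to 2015-12-28 is 28 − 6 = 22 days.
22 ÷ 7 = 3 full weeks with remainder 1, so 3 more Sundays after the first → 4.

4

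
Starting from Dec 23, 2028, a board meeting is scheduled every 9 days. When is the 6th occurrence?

The 6th occurrence is 5 intervals after the first: 5 × 9 = 45 days after Dec 23, 2028.
Dec has 31 days — 8 days to the end of Dec leaves 37.
Jan has 31 days (6 left).
6 days into Feb → Feb 6, 2029.

Feb 6, 2029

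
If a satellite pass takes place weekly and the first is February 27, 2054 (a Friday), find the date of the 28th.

September 4, 2054

The 28th occurrence is 27 intervals after the first: 27 × 7 = 189 days after February 27, 2054.
February has 28 days — 1 day to the end of February leaves 188.
March has 31 days (157 left).
April has 30 days (127 left).
May has 31 days (96 left).
June has 30 days (66 left).
July has 31 days (35 left).
August has 31 days (4 left).
4 days into September → September 4, 2054.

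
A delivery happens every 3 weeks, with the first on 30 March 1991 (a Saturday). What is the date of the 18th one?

21 March 1992

The 18th occurrence is 17 intervals after the first: 17 × 21 = 357 days after 30 March 1991.
March has 31 days — 1 day to the end of March leaves 356.
April has 30 days (326 left).
May has 31 days (295 left).
June has 30 days (265 left).
July has 31 days (234 left).
August has 31 days (203 left).
September has 30 days (173 left).
October has 31 days (142 left).
November has 30 days (112 left).
December has 31 days (81 left).
January has 31 days (50 left).
February has 29 days (21 left).
21 days into March → 21 March 1992.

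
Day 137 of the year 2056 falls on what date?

May 16, 2056

January has 31 days (137 − 31 = 106 remain).
February has 29 days (106 − 29 = 77 remain).
March has 31 days (77 − 31 = 46 remain).
April has 30 days (46 − 30 = 16 remain).
16 into May → May 16.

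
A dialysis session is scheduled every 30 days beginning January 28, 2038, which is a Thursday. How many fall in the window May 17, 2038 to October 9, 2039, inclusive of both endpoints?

Occurrences land 30·i days after January 28, 2038 for i = 0, 1, 2, …
May 17, 2038 is 109 days after the start; 109 ÷ 30 = 3 remainder 19; since the remainder is 19, round up to i = 4. First occurrence in the window: #5 on May 28, 2038 (4×30 = 120 days in).
October 9, 2039 is 619 days after the start; 619 ÷ 30 = 20 remainder 19. Last occurrence in the window: #21 on September 20, 2039.
Occurrences #5 through #21: 17 in total.

17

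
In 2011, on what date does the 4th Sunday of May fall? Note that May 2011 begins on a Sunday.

May 2011 begins on a Sunday, so the first Sunday is May 1.
The 4th Sunday is 3 weeks later: 1 + 21 = 22.

2011-05-22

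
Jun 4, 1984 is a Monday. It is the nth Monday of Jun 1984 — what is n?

Day 4 falls in week ⌈4/7⌉ of the month.
Days 1–7 hold the 1st Monday, 8–14 the 2nd, 15–21 the 3rd, 22–28 the 4th, 29–31 the 5th.
4 is in the range for the 1st.

1st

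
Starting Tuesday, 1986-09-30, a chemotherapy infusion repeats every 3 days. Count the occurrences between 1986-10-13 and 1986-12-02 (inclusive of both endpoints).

17

Occurrences land 3·i days after 1986-09-30 for i = 0, 1, 2, …
1986-10-13 is 13 days after the start; 13 ÷ 3 = 4 remainder 1; since the remainder is 1, round up to i = 5. First occurrence in the window: #6 on 1986-10-15 (5×3 = 15 days in).
1986-12-02 is 63 days after the start; 63 ÷ 3 = 21 remainder 0. Last occurrence in the window: #22 on 1986-12-02.
Occurrences #6 through #22: 17 in total.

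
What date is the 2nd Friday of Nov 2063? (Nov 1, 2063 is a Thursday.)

Nov 2063 begins on a Thursday, so the first Friday is Nov 2 (1 day later).
The 2nd Friday is 1 weeks later: 2 + 7 = 9.

Nov 9, 2063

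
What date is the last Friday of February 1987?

February 1987 begins on a Sunday, so the first Friday is February 6 (5 days later).
February 1987 has 28 days. Adding weeks: 6, 13, 20, 27 — the last one ≤ 28 is the 27th.

27 February 1987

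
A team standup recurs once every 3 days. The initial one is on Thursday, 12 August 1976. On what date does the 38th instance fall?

The 38th occurrence is 37 intervals after the first: 37 × 3 = 111 days after 12 August 1976.
August has 31 days — 19 days to the end of August leaves 92.
September has 30 days (62 left).
October has 31 days (31 left).
November has 30 days (1 left).
1 day into December → 1 December 1976.

1 December 1976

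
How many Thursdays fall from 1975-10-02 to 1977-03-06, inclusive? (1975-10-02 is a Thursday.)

1975-10-02 is a Thursday; the first Thursday on or after it is 1975-10-02.
From 1975-10-02 to 1977-03-06: 90 + 366 + 65 = 521 days (rest of 1975, 1976, to 1977-03-06 in 1977).
521 ÷ 7 = 74 full weeks with remainder 3, so 74 more Thursdays after the first → 75.

75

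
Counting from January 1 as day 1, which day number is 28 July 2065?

Days in months before July: 31 + 28 + 31 + 30 + 31 + 30 = 181.
Plus 28 days into July → day 209.

209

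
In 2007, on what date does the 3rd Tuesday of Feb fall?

Feb 20, 2007

Feb 2007 begins on a Thursday, so the first Tuesday is Feb 6 (5 days later).
The 3rd Tuesday is 2 weeks later: 6 + 14 = 20.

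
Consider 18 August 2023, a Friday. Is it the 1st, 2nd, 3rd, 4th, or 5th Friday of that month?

Day 18 falls in week ⌈18/7⌉ of the month.
Days 1–7 hold the 1st Friday, 8–14 the 2nd, 15–21 the 3rd, 22–28 the 4th, 29–31 the 5th.
18 is in the range for the 3rd.

3rd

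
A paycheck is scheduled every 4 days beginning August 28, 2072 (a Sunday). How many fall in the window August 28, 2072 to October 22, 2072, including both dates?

Occurrences land 4·i days after August 28, 2072 for i = 0, 1, 2, …
The window opens on the start date, so the first occurrence inside is #1 on August 28, 2072.
October 22, 2072 is 55 days after the start; 55 ÷ 4 = 13 remainder 3. Last occurrence in the window: #14 on October 19, 2072.
Occurrences #1 through #14: 14 in total.

14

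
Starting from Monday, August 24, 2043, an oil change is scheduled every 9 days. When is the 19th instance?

The 19th occurrence is 18 intervals after the first: 18 × 9 = 162 days after August 24, 2043.
August has 31 days — 7 days to the end of August leaves 155.
September has 30 days (125 left).
October has 31 days (94 left).
November has 30 days (64 left).
December has 31 days (33 left).
January has 31 days (2 left).
2 days into February → February 2, 2044.

February 2, 2044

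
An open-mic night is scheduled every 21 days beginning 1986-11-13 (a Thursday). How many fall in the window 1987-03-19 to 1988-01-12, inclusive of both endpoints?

15

Occurrences land 21·i days after 1986-11-13 for i = 0, 1, 2, …
1987-03-19 is 126 days after the start; 126 ÷ 21 = 6 remainder 0. First occurrence in the window: #7 on 1987-03-19 (6×21 = 126 days in).
1988-01-12 is 425 days after the start; 425 ÷ 21 = 20 remainder 5. Last occurrence in the window: #21 on 1988-01-07.
Occurrences #7 through #21: 15 in total.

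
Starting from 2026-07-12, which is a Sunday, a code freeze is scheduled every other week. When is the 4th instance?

The 4th occurrence is 3 intervals after the first: 3 × 14 = 42 days after 2026-07-12.
July has 31 days — 19 days to the end of July leaves 23.
23 days into August → 2026-08-23.

2026-08-23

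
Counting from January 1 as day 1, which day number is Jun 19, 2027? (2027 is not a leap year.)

Days in months before Jun: 31 + 28 + 31 + 30 + 31 = 151.
Plus 19 days into Jun → day 170.

170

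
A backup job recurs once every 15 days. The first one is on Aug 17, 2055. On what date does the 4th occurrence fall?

The 4th occurrence is 3 intervals after the first: 3 × 15 = 45 days after Aug 17, 2055.
Aug has 31 days — 14 days to the end of Aug leaves 31.
Sep has 30 days (1 left).
1 day into Oct → Oct 1, 2055.

Oct 1, 2055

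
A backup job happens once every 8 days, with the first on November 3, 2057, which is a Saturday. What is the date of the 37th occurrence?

August 18, 2058

The 37th occurrence is 36 intervals after the first: 36 × 8 = 288 days after November 3, 2057.
November has 30 days — 27 days to the end of November leaves 261.
December has 31 days (230 left).
January has 31 days (199 left).
February has 28 days (171 left).
March has 31 days (140 left).
April has 30 days (110 left).
May has 31 days (79 left).
June has 30 days (49 left).
July has 31 days (18 left).
18 days into August → August 18, 2058.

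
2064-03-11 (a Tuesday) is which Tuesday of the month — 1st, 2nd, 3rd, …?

Day 11 falls in week ⌈11/7⌉ of the month.
Days 1–7 hold the 1st Tuesday, 8–14 the 2nd, 15–21 the 3rd, 22–28 the 4th, 29–31 the 5th.
11 is in the range for the 2nd.

2nd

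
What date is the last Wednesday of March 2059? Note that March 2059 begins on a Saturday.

March 2059 begins on a Saturday, so the first Wednesday is March 5 (4 days later).
March 2059 has 31 days. Adding weeks: 5, 12, 19, 26 — the last one ≤ 31 is the 26th.

2059-03-26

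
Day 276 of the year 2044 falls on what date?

2044-10-02

January has 31 days (276 − 31 = 245 remain).
February has 29 days (245 − 29 = 216 remain).
March has 31 days (216 − 31 = 185 remain).
April has 30 days (185 − 30 = 155 remain).
May has 31 days (155 − 31 = 124 remain).
June has 30 days (124 − 30 = 94 remain).
July has 31 days (94 − 31 = 63 remain).
August has 31 days (63 − 31 = 32 remain).
September has 30 days (32 − 30 = 2 remain).
2 into October → October 2.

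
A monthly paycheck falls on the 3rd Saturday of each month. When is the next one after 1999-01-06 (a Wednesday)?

1999-01-16

January 1999 starts on a Friday; its first Saturday is the 2nd, so the 3rd Saturday is the 16th — 1999-01-16.
1999-01-16 is after 1999-01-06, so that is the next one.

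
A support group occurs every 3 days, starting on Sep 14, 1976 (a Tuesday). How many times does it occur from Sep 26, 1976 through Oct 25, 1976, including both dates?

10

Occurrences land 3·i days after Sep 14, 1976 for i = 0, 1, 2, …
Sep 26, 1976 is 12 days after the start; 12 ÷ 3 = 4 remainder 0. First occurrence in the window: #5 on Sep 26, 1976 (4×3 = 12 days in).
Oct 25, 1976 is 41 days after the start; 41 ÷ 3 = 13 remainder 2. Last occurrence in the window: #14 on Oct 23, 1976.
Occurrences #5 through #14: 10 in total.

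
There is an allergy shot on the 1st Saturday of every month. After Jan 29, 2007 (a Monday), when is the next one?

Jan 2007 starts on a Monday, so its 1st Saturday is Jan 6, 2007 (5 days in).
That is not after Jan 29, 2007, so look at Feb 2007.
Feb 2007 starts on a Thursday, so its 1st Saturday is Feb 3, 2007 (2 days in).

Feb 3, 2007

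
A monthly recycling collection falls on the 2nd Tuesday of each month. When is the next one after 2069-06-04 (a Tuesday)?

June 2069 starts on a Saturday; its first Tuesday is the 4th, so the 2nd Tuesday is the 11th — 2069-06-11.
2069-06-11 is after 2069-06-04, so that is the next one.

2069-06-11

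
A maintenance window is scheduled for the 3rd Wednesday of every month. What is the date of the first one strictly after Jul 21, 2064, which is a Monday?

Aug 20, 2064

Jul 2064 starts on a Tuesday; its first Wednesday is the 2nd, so the 3rd Wednesday is the 16th — Jul 16, 2064.
That is not after Jul 21, 2064, so look at Aug 2064.
Aug 2064 starts on a Friday; its first Wednesday is the 6th, so the 3rd Wednesday is the 20th — Aug 20, 2064.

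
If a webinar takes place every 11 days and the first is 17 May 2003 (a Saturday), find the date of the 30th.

31 March 2004

The 30th occurrence is 29 intervals after the first: 29 × 11 = 319 days after 17 May 2003.
May has 31 days — 14 days to the end of May leaves 305.
June has 30 days (275 left).
July has 31 days (244 left).
August has 31 days (213 left).
September has 30 days (183 left).
October has 31 days (152 left).
November has 30 days (122 left).
December has 31 days (91 left).
January has 31 days (60 left).
February has 29 days (31 left).
31 days into March → 31 March 2004.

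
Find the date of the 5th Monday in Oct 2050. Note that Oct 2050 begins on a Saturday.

Oct 2050 begins on a Saturday, so the first Monday is Oct 3 (2 days later).
The 5th Monday is 4 weeks later: 3 + 28 = 31.

Oct 31, 2050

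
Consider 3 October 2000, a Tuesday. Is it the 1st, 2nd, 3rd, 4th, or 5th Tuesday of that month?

1st

Day 3 falls in week ⌈3/7⌉ of the month.
Days 1–7 hold the 1st Tuesday, 8–14 the 2nd, 15–21 the 3rd, 22–28 the 4th, 29–31 the 5th.
3 is in the range for the 1st.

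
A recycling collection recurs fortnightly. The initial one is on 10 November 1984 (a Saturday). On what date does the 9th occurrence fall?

The 9th occurrence is 8 intervals after the first: 8 × 14 = 112 days after 10 November 1984.
November has 30 days — 20 days to the end of November leaves 92.
December has 31 days (61 left).
January has 31 days (30 left).
February has 28 days (2 left).
2 days into March → 2 March 1985.

2 March 1985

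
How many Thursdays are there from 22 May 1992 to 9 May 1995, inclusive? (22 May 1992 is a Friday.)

22 May 1992 is a Friday; the first Thursday on or after it is 28 May 1992 (6 days later).
From 28 May 1992 to 9 May 1995: 217 + 365 + 365 + 129 = 1076 days (rest of 1992, 1993, 1994, to 9 May 1995 in 1995).
1076 ÷ 7 = 153 full weeks with remainder 5, so 153 more Thursdays after the first → 154.

154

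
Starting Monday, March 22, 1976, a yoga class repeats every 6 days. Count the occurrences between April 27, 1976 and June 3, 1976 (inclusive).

7

Occurrences land 6·i days after March 22, 1976 for i = 0, 1, 2, …
April 27, 1976 is 36 days after the start; 36 ÷ 6 = 6 remainder 0. First occurrence in the window: #7 on April 27, 1976 (6×6 = 36 days in).
June 3, 1976 is 73 days after the start; 73 ÷ 6 = 12 remainder 1. Last occurrence in the window: #13 on June 2, 1976.
Occurrences #7 through #13: 7 in total.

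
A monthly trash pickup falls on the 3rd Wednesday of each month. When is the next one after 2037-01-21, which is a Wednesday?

2037-02-18

January 2037 starts on a Thursday; its first Wednesday is the 7th, so the 3rd Wednesday is the 21st — 2037-01-21.
That is not after 2037-01-21, so look at February 2037.
February 2037 starts on a Sunday; its first Wednesday is the 4th, so the 3rd Wednesday is the 18th — 2037-02-18.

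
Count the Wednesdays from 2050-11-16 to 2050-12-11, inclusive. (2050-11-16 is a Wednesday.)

4

2050-11-16 is a Wednesday; the first Wednesday on or after it is 2050-11-16.
From 2050-11-16 to 2050-12-11: 14 + 11 = 25 days (rest of November, December).
25 ÷ 7 = 3 full weeks with remainder 4, so 3 more Wednesdays after the first → 4.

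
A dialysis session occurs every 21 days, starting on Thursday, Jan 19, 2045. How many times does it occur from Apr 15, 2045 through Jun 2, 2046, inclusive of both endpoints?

Occurrences land 21·i days after Jan 19, 2045 for i = 0, 1, 2, …
Apr 15, 2045 is 86 days after the start; 86 ÷ 21 = 4 remainder 2; since the remainder is 2, round up to i = 5. First occurrence in the window: #6 on May 4, 2045 (5×21 = 105 days in).
Jun 2, 2046 is 499 days after the start; 499 ÷ 21 = 23 remainder 16. Last occurrence in the window: #24 on May 17, 2046.
Occurrences #6 through #24: 19 in total.

19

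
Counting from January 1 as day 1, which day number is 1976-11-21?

Days in months before November: 31 + 29 + 31 + 30 + 31 + 30 + 31 + 31 + 30 + 31 = 305.
Plus 21 days into November → day 326.

326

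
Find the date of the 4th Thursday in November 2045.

The first Thursday of November 2045 is November 2.
The 4th Thursday is 3 weeks later: 2 + 21 = 23.

23 November 2045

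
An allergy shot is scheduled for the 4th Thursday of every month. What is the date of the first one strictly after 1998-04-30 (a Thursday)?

1998-05-28

April 1998 starts on a Wednesday; its first Thursday is the 2nd, so the 4th Thursday is the 23rd — 1998-04-23.
That is not after 1998-04-30, so look at May 1998.
May 1998 starts on a Friday; its first Thursday is the 7th, so the 4th Thursday is the 28th — 1998-05-28.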